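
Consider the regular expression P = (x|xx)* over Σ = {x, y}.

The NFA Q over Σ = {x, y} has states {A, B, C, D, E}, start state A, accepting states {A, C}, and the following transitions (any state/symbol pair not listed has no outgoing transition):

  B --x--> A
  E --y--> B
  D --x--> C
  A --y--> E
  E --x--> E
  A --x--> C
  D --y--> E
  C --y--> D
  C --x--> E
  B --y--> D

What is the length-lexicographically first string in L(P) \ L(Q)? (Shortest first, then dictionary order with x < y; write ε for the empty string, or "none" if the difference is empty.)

The string xx is accepted by P but not by Q.
No shorter string lies in the difference, and xx is the lexicographically first length-2 string in L(P) \ L(Q).

xx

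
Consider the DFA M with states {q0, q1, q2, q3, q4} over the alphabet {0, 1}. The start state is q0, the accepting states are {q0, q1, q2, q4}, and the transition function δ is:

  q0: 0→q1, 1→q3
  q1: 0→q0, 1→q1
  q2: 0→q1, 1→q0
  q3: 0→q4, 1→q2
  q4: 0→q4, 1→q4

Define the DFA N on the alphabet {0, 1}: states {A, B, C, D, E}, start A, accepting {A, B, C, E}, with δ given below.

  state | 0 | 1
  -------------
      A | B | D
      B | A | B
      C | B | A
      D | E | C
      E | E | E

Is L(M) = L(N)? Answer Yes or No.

Exploring the product automaton M × N from the start pair (q0, A), following both machines on each input symbol, reaches 5 state pairs: (q0, A), (q1, B), (q3, D), (q4, E), (q2, C).
M accepts in {q0, q1, q2, q4} and N accepts in {A, B, C, E}. In every reachable pair the two components are either both accepting — (q0, A), (q1, B), (q4, E), (q2, C) — or both non-accepting, so no string is accepted by exactly one of the machines: L(M) \ L(N) and L(N) \ L(M) are both empty.
Hence every string is accepted by M iff it is accepted by N, and the two languages coincide.

Yes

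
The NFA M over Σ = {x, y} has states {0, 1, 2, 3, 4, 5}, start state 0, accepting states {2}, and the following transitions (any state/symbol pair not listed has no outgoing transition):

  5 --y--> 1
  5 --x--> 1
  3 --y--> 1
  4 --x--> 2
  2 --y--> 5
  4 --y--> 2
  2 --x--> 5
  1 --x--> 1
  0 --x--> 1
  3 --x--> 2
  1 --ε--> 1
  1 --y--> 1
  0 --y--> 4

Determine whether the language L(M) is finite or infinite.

The useful states (reachable from 0 and able to reach an accepting state) are {0, 2, 4}.
Restricted to these states the transition graph has no cycle, so every accepting path has bounded length and L is finite.

finite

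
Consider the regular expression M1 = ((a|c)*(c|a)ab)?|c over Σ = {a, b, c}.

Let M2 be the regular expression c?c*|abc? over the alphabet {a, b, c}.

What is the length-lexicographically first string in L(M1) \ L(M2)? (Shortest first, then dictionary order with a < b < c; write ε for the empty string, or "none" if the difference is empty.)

The string aab is accepted by M1 but not by M2.
No shorter string lies in the difference, and aab is the lexicographically first length-3 string in L(M1) \ L(M2).

aab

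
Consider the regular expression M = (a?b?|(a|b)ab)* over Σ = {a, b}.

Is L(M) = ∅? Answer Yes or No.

The empty string ε matches the expression, so it belongs to L(M).
Since L(M) contains at least one string, it is not empty.

No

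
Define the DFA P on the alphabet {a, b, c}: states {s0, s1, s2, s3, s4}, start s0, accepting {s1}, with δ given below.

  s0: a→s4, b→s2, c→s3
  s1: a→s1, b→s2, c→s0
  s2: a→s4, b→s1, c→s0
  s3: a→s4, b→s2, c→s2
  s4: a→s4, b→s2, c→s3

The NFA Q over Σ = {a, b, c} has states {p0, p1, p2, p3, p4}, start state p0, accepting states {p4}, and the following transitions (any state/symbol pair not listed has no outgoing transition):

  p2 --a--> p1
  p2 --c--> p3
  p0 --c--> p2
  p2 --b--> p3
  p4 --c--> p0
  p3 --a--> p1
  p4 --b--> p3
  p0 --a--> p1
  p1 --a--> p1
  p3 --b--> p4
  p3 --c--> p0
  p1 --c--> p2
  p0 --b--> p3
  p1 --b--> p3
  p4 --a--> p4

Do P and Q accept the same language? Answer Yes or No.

Exploring the product automaton P × Q from the start pair (s0, p0), following both machines on each input symbol, reaches 5 state pairs: (s0, p0), (s4, p1), (s2, p3), (s3, p2), (s1, p4).
P accepts in {s1} and Q accepts in {p4}. In every reachable pair the two components are either both accepting — (s1, p4) — or both non-accepting, so no string is accepted by exactly one of the machines: L(P) \ L(Q) and L(Q) \ L(P) are both empty.
Hence every string is accepted by P iff it is accepted by Q, and the two languages coincide.

Yes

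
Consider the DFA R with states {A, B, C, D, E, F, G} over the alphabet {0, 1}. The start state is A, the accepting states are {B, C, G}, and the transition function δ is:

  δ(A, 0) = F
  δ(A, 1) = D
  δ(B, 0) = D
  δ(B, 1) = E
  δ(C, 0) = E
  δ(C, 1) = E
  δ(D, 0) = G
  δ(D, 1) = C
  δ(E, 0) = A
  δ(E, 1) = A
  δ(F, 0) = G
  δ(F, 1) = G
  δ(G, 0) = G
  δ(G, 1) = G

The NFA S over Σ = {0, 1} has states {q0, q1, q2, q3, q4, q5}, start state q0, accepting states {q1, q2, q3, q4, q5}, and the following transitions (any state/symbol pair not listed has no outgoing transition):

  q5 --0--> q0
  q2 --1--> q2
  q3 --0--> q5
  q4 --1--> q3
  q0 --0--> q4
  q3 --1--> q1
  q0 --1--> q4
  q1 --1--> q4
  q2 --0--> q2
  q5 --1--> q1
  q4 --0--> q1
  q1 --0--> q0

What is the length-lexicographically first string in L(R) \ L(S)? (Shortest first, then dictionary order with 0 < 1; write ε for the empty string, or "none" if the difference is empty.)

000

The string 000 is accepted by R but not by S.
No shorter string lies in the difference, and 000 is the lexicographically first length-3 string in L(R) \ L(S).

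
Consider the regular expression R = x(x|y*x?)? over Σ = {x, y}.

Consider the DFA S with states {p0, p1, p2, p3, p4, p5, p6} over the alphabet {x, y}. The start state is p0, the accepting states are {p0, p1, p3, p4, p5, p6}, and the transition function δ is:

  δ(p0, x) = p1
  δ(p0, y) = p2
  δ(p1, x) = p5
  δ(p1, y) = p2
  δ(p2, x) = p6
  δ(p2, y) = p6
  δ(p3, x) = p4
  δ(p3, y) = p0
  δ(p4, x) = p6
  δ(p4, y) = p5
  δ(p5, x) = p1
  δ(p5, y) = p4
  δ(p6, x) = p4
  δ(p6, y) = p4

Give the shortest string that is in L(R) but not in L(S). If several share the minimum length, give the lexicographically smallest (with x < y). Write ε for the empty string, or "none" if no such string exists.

The string xy is accepted by R but not by S.
No shorter string lies in the difference, and xy is the lexicographically first length-2 string in L(R) \ L(S).

xy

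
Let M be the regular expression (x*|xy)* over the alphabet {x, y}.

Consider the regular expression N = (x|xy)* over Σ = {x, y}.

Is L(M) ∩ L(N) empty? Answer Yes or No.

No

The empty string ε is accepted by both M and N.
Hence L(M) ∩ L(N) ≠ ∅.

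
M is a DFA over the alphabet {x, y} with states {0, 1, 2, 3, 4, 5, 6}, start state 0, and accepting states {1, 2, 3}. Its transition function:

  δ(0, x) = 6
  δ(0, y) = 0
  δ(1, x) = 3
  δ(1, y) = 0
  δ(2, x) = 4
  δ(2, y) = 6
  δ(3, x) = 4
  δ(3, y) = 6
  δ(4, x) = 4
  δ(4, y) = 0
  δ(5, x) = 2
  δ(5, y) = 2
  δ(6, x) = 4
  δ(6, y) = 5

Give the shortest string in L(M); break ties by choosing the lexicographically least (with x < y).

A breadth-first search from 0 reaches an accepting state first via the path 0 → 6 → 5 → 2 on input xyx.
No string of length < 3 is accepted (BFS exhausts all shorter strings without reaching an accepting state), and xyx is the lexicographically least accepting string of length 3.

xyx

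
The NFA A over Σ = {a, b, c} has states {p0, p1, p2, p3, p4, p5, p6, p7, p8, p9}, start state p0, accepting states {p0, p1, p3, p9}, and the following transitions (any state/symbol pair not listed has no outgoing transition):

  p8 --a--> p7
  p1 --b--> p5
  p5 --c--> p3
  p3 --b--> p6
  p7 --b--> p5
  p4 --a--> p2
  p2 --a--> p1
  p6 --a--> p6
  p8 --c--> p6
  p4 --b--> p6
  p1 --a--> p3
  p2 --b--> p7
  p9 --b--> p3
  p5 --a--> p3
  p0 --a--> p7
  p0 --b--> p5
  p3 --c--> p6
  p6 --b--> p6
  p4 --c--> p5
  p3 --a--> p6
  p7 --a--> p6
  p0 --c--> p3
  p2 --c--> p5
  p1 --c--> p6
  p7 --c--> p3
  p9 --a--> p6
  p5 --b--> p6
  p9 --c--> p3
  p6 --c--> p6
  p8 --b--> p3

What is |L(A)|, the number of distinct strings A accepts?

The useful subgraph on states {p0, p3, p5, p7} is acyclic, so L(A) is finite; the longest accepting path visits 4 useful states, giving maximum string length 3.
Counting accepting paths from p0 by length: 1 of length 0, 1 of length 1, 3 of length 2, 2 of length 3. Total 7.

7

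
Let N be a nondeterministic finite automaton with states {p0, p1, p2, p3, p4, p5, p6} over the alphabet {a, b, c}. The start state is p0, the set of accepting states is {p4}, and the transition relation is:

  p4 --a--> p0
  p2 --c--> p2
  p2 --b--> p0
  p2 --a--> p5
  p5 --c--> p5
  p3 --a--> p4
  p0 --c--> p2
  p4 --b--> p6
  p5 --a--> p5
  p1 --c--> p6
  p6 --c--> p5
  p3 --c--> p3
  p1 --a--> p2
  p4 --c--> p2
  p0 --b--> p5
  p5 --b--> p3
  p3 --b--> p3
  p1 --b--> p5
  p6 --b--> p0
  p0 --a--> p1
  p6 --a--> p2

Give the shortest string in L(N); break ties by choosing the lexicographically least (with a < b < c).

A breadth-first search from p0 reaches an accepting state first via the path p0 → p5 → p3 → p4 on input bba.
No string of length < 3 is accepted (BFS exhausts all shorter strings without reaching an accepting state), and bba is the lexicographically least accepting string of length 3.

bba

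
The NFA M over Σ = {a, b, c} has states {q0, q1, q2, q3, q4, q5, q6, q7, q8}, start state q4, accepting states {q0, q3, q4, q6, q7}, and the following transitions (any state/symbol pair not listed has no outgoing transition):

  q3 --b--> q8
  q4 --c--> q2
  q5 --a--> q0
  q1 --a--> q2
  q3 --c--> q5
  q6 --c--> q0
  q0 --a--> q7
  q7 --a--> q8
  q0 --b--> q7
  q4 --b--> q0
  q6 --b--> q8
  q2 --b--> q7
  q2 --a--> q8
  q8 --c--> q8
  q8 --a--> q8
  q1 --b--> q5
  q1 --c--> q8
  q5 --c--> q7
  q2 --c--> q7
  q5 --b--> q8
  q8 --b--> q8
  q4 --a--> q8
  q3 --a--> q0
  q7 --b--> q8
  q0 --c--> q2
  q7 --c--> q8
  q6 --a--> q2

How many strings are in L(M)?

The useful subgraph on states {q0, q2, q4, q7} is acyclic, so L(M) is finite; the longest accepting path visits 4 useful states, giving maximum string length 3.
Counting accepting paths from q4 by length: 1 of length 0, 1 of length 1, 4 of length 2, 2 of length 3. Total 8.

8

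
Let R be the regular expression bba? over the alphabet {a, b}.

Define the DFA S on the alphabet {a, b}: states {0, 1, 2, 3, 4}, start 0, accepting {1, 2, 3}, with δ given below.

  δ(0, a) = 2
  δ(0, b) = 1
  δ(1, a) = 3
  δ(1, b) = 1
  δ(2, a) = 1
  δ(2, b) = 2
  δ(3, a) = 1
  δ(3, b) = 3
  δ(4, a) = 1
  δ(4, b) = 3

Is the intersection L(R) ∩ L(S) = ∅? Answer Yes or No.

No

The string bb is accepted by both R and S.
Hence L(R) ∩ L(S) ≠ ∅.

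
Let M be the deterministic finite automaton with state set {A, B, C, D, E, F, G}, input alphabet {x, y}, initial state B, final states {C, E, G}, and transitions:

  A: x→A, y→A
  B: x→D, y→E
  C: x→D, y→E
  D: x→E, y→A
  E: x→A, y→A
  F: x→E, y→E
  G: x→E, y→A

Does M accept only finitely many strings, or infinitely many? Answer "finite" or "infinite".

finite

The useful states (reachable from B and able to reach an accepting state) are {B, D, E}.
Restricted to these states the transition graph has no cycle, so every accepting path has bounded length and L is finite.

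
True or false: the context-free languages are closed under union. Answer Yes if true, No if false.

Yes

Take grammars for L₁ and L₂ with disjoint nonterminals and start symbols S₁, S₂; the grammar with a new start symbol and productions S → S₁ | S₂ generates L₁ ∪ L₂.
So the context-free languages are closed under union.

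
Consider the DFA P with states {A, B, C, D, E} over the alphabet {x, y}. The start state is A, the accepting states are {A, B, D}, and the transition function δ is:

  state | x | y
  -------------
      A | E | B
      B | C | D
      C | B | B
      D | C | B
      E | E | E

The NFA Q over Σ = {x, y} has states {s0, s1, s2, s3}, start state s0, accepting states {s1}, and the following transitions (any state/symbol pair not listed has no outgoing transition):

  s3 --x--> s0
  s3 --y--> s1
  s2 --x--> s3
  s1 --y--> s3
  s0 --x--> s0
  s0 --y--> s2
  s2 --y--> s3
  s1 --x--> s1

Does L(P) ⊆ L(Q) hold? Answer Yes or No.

No

The empty string ε is in L(P) but not in L(Q).
So L(P) ⊄ L(Q).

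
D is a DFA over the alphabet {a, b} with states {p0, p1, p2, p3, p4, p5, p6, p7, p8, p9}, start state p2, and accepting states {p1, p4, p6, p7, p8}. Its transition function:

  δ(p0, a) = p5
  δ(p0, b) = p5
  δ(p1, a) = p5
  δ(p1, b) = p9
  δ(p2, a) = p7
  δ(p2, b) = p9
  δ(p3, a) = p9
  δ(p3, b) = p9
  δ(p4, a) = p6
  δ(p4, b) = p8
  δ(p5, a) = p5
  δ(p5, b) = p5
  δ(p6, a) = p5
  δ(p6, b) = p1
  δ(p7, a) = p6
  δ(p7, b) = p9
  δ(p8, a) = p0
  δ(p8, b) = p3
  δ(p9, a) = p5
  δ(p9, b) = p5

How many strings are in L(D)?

3

The useful subgraph on states {p1, p2, p6, p7} is acyclic, so L(D) is finite; the longest accepting path visits 4 useful states, giving maximum string length 3.
Counting accepting paths from p2 by length: 1 of length 1, 1 of length 2, 1 of length 3. Total 3.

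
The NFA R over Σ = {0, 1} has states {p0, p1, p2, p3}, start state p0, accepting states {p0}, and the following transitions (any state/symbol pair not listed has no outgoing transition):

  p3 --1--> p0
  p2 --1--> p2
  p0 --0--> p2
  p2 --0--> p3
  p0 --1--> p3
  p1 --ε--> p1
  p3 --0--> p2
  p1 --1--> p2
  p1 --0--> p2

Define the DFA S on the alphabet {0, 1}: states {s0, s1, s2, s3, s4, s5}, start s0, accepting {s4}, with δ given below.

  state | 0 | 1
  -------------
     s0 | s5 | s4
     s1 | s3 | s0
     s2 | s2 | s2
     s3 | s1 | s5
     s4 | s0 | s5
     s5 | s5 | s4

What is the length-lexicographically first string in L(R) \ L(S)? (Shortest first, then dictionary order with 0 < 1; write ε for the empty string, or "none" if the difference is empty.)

ε

The empty string ε is accepted by R but not by S.
Since ε is the unique shortest string, it is the required witness.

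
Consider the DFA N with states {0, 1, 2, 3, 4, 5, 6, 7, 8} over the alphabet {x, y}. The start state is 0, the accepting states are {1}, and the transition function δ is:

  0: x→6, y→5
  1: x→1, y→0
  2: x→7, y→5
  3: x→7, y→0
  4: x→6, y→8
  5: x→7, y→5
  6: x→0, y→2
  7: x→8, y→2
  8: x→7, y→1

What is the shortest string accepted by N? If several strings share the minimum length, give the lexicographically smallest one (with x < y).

yxxy

A breadth-first search from 0 reaches an accepting state first via the path 0 → 5 → 7 → 8 → 1 on input yxxy.
No string of length < 4 is accepted (BFS exhausts all shorter strings without reaching an accepting state), and yxxy is the lexicographically least accepting string of length 4.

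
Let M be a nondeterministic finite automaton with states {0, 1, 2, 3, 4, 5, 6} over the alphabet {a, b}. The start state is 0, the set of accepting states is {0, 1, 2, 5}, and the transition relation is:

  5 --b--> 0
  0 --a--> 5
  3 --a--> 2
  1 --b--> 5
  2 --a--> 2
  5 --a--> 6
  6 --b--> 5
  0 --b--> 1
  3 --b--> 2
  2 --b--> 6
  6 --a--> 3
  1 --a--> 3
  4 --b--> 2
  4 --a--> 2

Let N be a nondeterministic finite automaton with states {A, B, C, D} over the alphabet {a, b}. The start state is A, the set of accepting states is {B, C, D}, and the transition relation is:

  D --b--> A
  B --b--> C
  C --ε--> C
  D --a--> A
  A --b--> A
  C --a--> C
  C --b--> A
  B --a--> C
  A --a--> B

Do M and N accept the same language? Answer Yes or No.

No

The empty string ε is accepted by M but rejected by N.
So L(M) ≠ L(N).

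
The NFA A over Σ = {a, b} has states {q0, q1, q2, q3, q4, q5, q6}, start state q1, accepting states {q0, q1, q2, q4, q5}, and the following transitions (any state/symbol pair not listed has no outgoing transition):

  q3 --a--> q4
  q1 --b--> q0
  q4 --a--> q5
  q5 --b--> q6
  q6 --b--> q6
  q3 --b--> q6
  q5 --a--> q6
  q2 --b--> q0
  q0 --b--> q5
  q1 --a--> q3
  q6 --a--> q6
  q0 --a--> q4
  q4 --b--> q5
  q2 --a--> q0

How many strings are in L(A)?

9

The useful subgraph on states {q0, q1, q3, q4, q5} is acyclic, so L(A) is finite; the longest accepting path visits 4 useful states, giving maximum string length 3.
Counting accepting paths from q1 by length: 1 of length 0, 1 of length 1, 3 of length 2, 4 of length 3. Total 9.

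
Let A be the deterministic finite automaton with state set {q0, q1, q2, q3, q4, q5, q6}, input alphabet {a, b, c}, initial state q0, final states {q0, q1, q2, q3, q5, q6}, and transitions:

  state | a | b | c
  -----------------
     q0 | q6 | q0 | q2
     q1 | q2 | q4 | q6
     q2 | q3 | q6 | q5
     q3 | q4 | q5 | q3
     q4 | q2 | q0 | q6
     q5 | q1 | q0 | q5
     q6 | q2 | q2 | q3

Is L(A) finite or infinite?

infinite

State q0 is reachable from the start and can reach an accepting state, and it lies on the cycle q0 → q0.
Traversing that cycle any number of times yields accepted strings of unbounded length, so the language is infinite.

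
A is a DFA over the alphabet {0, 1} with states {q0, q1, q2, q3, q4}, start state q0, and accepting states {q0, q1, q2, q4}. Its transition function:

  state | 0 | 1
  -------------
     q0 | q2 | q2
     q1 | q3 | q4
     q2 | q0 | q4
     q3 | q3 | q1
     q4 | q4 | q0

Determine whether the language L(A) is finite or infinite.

infinite

State q0 is reachable from the start and can reach an accepting state, and it lies on the cycle q0 → q2 → q0.
Traversing that cycle any number of times yields accepted strings of unbounded length, so the language is infinite.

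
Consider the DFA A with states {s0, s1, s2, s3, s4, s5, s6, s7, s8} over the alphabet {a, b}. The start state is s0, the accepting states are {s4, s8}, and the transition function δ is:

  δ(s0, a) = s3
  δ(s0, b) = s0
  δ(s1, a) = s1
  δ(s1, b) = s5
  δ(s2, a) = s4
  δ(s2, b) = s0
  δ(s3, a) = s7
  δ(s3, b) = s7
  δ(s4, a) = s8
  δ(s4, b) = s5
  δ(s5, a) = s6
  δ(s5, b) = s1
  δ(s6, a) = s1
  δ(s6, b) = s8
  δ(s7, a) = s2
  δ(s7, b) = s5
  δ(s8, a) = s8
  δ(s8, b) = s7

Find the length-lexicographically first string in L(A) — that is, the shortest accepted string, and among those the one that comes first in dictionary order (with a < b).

A breadth-first search from s0 reaches an accepting state first via the path s0 → s3 → s7 → s2 → s4 on input aaaa.
No string of length < 4 is accepted (BFS exhausts all shorter strings without reaching an accepting state), and aaaa is the lexicographically least accepting string of length 4.

aaaa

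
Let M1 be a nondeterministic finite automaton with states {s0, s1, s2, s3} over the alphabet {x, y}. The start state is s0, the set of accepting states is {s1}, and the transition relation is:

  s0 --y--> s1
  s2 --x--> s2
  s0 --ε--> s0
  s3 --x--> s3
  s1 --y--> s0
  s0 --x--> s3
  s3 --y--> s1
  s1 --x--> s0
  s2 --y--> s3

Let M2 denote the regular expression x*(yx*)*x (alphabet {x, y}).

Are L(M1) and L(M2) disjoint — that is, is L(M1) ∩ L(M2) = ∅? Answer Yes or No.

Converting the expression M2 to a DFA (subset construction, then merging equivalent states) gives the minimal DFA with states {r0, r1}, start state r0, accepting states {r1} and transitions r0: x→r1, y→r0; r1: x→r1, y→r0.
Exploring the product automaton M1 × M2 from the start pair (s0, r0), following both machines on each input symbol, reaches 4 state pairs: (s0, r0), (s3, r1), (s1, r0), (s0, r1).
M1 accepts in {s1} and M2 accepts in {r1}; no reachable pair has both components accepting, so no string drives both machines to acceptance simultaneously and L(M1) ∩ L(M2) = ∅.
So no string is accepted by both, and the intersection is empty.

Yes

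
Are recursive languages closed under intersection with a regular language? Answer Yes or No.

A regular language is decidable (simulate its DFA), so run that check and the decider for L and accept iff both accept; everything halts.
So the recursive languages are closed under intersection with a regular language.

Yes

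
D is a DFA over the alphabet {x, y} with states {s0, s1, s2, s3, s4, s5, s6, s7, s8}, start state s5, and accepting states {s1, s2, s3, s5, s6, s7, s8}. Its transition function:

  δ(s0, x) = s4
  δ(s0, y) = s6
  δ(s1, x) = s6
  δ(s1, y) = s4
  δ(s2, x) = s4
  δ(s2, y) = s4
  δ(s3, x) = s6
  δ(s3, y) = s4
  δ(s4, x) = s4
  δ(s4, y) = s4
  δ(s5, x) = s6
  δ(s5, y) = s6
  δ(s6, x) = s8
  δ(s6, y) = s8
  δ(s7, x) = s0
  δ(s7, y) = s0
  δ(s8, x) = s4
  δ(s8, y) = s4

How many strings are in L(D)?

7

The useful subgraph on states {s5, s6, s8} is acyclic, so L(D) is finite; the longest accepting path visits 3 useful states, giving maximum string length 2.
Counting accepting paths from s5 by length: 1 of length 0, 2 of length 1, 4 of length 2. Total 7.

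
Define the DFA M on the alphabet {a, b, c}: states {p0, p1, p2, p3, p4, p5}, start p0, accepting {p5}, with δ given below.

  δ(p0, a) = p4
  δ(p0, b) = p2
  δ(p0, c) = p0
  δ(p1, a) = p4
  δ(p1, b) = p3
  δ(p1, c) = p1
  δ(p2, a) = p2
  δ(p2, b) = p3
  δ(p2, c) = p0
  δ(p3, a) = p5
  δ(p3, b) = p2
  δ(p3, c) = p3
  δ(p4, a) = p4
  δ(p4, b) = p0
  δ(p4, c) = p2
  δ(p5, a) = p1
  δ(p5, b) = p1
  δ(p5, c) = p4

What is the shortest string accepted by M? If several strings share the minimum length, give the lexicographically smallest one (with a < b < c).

A breadth-first search from p0 reaches an accepting state first via the path p0 → p2 → p3 → p5 on input bba.
No string of length < 3 is accepted (BFS exhausts all shorter strings without reaching an accepting state), and bba is the lexicographically least accepting string of length 3.

bba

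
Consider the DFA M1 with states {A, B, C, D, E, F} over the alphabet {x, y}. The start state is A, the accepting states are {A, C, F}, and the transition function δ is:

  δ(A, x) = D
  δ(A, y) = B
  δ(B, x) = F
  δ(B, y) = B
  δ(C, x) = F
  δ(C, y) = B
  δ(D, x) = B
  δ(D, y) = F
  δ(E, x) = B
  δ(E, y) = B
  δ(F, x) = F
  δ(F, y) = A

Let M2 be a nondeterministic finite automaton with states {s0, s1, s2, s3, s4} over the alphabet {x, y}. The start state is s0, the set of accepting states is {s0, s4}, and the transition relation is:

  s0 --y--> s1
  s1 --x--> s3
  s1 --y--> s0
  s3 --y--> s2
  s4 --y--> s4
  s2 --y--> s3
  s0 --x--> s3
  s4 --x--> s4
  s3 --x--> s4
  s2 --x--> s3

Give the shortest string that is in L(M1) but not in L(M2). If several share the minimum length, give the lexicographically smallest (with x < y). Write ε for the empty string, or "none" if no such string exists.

The string xy is accepted by M1 but not by M2.
No shorter string lies in the difference, and xy is the lexicographically first length-2 string in L(M1) \ L(M2).

xy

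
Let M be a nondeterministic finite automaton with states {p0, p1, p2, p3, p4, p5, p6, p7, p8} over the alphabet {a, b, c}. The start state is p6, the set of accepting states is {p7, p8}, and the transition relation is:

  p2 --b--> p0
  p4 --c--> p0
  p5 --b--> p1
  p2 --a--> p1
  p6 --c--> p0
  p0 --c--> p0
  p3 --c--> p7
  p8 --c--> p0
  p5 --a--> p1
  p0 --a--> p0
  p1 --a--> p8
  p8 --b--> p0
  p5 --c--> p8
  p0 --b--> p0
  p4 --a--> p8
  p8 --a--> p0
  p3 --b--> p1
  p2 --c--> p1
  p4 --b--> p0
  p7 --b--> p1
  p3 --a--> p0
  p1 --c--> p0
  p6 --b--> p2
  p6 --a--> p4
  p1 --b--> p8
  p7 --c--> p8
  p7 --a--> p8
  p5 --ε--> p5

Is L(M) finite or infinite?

The useful states (reachable from p6 and able to reach an accepting state) are {p1, p2, p4, p6, p8}.
Restricted to these states the transition graph has no cycle, so every accepting path has bounded length and L is finite.

finite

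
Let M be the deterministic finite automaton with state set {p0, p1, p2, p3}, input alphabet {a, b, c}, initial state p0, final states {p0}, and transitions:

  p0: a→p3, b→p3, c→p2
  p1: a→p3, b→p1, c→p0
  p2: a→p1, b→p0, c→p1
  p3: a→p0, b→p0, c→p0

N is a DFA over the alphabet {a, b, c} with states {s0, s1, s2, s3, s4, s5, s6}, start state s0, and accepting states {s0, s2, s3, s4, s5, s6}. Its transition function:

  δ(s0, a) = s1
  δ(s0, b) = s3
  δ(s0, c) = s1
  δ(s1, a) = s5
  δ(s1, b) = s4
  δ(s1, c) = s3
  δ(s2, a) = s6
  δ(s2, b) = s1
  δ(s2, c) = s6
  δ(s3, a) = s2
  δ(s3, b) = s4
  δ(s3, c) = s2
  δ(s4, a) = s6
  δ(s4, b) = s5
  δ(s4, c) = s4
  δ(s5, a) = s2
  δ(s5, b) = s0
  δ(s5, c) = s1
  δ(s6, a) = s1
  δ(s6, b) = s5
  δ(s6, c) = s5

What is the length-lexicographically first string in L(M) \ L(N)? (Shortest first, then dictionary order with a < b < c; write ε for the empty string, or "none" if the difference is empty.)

cac

The string cac is accepted by M but not by N.
No shorter string lies in the difference, and cac is the lexicographically first length-3 string in L(M) \ L(N).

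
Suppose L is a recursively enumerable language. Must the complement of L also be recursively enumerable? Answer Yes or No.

If both L and its complement were r.e., running the two recognisers in parallel would decide L, so L would be recursive; but there are r.e. languages that are not recursive (e.g. the halting problem), and their complements are therefore not r.e.

No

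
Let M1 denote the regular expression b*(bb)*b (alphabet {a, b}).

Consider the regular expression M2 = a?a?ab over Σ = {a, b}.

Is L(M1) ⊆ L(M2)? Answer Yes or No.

The string b is in L(M1) but not in L(M2).
So L(M1) ⊄ L(M2).

No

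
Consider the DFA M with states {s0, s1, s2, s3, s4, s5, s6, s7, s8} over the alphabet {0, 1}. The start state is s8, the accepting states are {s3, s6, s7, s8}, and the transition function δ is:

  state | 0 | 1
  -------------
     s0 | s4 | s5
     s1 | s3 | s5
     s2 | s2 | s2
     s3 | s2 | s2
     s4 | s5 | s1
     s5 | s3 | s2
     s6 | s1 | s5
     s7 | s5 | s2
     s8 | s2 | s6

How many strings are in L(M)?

The useful subgraph on states {s1, s3, s5, s6, s8} is acyclic, so L(M) is finite; the longest accepting path visits 5 useful states, giving maximum string length 4.
Counting accepting paths from s8 by length: 1 of length 0, 1 of length 1, 2 of length 3, 1 of length 4. Total 5.

5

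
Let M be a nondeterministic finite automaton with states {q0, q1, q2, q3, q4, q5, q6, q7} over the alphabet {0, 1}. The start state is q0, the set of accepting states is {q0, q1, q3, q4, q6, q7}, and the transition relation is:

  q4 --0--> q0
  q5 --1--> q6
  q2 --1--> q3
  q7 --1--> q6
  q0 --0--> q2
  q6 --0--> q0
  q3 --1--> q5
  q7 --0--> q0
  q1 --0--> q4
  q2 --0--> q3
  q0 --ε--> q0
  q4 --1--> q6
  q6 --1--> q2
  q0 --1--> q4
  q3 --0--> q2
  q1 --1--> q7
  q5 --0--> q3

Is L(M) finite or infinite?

State q2 is reachable from the start and can reach an accepting state, and it lies on the cycle q2 → q3 → q2.
Traversing that cycle any number of times yields accepted strings of unbounded length, so the language is infinite.

infinite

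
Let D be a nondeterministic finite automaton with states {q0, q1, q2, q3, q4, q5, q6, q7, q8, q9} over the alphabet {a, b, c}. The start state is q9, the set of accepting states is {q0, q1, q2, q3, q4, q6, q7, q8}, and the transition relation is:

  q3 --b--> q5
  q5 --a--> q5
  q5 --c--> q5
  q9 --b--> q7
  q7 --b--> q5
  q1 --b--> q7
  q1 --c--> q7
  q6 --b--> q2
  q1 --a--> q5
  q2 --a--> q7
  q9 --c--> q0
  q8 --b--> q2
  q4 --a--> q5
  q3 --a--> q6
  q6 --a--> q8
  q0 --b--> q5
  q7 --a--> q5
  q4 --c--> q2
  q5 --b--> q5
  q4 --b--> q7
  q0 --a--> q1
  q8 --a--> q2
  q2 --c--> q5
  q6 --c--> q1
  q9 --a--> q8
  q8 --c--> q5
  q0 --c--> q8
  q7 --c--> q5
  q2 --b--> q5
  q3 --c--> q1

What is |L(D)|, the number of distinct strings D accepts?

15

The useful subgraph on states {q0, q1, q2, q7, q8, q9} is acyclic, so L(D) is finite; the longest accepting path visits 5 useful states, giving maximum string length 4.
Counting accepting paths from q9 by length: 3 of length 1, 4 of length 2, 6 of length 3, 2 of length 4. Total 15.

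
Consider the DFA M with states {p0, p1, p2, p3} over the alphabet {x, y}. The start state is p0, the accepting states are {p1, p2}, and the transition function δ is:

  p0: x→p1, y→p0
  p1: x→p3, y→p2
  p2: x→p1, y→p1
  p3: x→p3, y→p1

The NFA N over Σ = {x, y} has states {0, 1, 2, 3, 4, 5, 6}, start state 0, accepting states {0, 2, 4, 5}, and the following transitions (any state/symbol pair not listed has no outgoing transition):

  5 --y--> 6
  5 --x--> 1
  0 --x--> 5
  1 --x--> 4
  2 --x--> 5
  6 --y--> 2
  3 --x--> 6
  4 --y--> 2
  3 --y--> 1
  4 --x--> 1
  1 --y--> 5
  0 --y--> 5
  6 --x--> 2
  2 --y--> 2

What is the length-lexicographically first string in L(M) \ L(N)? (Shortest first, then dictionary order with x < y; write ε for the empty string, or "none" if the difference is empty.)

xy

The string xy is accepted by M but not by N.
No shorter string lies in the difference, and xy is the lexicographically first length-2 string in L(M) \ L(N).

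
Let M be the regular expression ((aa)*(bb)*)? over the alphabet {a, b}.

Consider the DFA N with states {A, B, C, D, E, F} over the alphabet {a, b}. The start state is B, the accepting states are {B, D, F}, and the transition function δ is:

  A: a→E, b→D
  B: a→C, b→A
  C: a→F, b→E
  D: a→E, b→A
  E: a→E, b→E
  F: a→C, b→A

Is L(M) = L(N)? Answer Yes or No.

Converting the expression M to a DFA (subset construction, then merging equivalent states) gives the minimal DFA with states {m0, m1, m2, m3, m4}, start state m0, accepting states {m0, m4} and transitions m0: a→m1, b→m2; m1: a→m0, b→m3; m2: a→m3, b→m4; m3: a→m3, b→m3; m4: a→m3, b→m2.
Exploring the product automaton M × N from the start pair (m0, B), following both machines on each input symbol, reaches 6 state pairs: (m0, B), (m1, C), (m2, A), (m0, F), (m3, E), (m4, D).
M accepts in {m0, m4} and N accepts in {B, D, F}. In every reachable pair the two components are either both accepting — (m0, B), (m0, F), (m4, D) — or both non-accepting, so no string is accepted by exactly one of the machines: L(M) \ L(N) and L(N) \ L(M) are both empty.
Hence every string is accepted by M iff it is accepted by N, and the two languages coincide.

Yes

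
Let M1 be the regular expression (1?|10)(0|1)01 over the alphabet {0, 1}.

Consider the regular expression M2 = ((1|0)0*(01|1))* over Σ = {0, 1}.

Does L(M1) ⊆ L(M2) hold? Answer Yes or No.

Yes

Converting the expression M1 to a DFA (subset construction, then merging equivalent states) gives the minimal DFA with states {r0, r1, r2, r3, r4, r5, r6, r7, r8}, start state r0, accepting states {r6, r8} and transitions r0: 0→r1, 1→r2; r1: 0→r3, 1→r4; r2: 0→r5, 1→r1; r3: 0→r4, 1→r6; r4: 0→r4, 1→r4; r5: 0→r7, 1→r8; r6: 0→r4, 1→r4; r7: 0→r3, 1→r6; r8: 0→r3, 1→r4.
Converting the expression M2 to a DFA (subset construction, then merging equivalent states) gives the minimal DFA with states {t0, t1}, start state t0, accepting states {t0} and transitions t0: 0→t1, 1→t1; t1: 0→t1, 1→t0.
Exploring the product automaton M1 × M2 from the start pair (r0, t0), following both machines on each input symbol, reaches 11 state pairs: (r0, t0), (r1, t1), (r2, t1), (r3, t1), (r4, t0), (r5, t1), (r1, t0), (r4, t1), (r6, t0), (r7, t1), (r8, t0).
M1 accepts in {r6, r8} and M2 accepts in {t0}. The reachable pairs whose M1-component is accepting are (r6, t0), (r8, t0); in each of them the M2-component is accepting too, so the product for L(M1) \ L(M2) (M1-component accepting, M2-component rejecting) has no reachable accepting pair and the difference is empty.
Hence every string in L(M1) is also in L(M2).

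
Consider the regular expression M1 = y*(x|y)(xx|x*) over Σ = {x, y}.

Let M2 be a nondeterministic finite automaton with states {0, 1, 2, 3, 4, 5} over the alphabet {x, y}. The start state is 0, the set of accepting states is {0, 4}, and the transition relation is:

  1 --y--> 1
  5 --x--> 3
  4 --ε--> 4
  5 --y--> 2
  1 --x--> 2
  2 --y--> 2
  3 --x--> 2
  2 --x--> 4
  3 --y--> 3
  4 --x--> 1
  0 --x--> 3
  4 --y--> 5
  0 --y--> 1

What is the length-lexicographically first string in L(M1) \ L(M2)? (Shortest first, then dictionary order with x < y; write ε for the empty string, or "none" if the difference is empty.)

x

The string x is accepted by M1 but not by M2.
No shorter string lies in the difference, and x is the lexicographically first length-1 string in L(M1) \ L(M2).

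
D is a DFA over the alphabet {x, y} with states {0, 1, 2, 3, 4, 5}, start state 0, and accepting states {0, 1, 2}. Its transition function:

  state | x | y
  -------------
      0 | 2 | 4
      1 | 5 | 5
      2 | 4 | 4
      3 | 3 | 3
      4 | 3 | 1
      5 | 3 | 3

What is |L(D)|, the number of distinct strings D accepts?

The useful subgraph on states {0, 1, 2, 4} is acyclic, so L(D) is finite; the longest accepting path visits 4 useful states, giving maximum string length 3.
Counting accepting paths from 0 by length: 1 of length 0, 1 of length 1, 1 of length 2, 2 of length 3. Total 5.

5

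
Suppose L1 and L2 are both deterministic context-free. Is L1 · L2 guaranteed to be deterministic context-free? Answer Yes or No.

Take L₁ = {ε, c} (finite, hence regular and DCFL) and L₂ = {c aⁿbⁿ : n≥0} ∪ {cc aⁿb²ⁿ : n≥0} (a DCFL: the number of leading c's tells the DPDA whether to pop one stack symbol per b or per two b's). Then L₁L₂ ∩ cca⁺b* = {cc aⁿbⁿ : n≥1} ∪ {cc aⁿb²ⁿ : n≥1}. If L₁L₂ were a DCFL, so would be this intersection with a regular set, and a DPDA for it started from its configuration after reading cc would accept {aⁿbⁿ : n≥1} ∪ {aⁿb²ⁿ : n≥1}, which no deterministic PDA accepts (a DPDA for it would have a single run on aⁿb²ⁿ, accepting after the prefix aⁿbⁿ and accepting again after n more b's; an ordinary PDA that simulates it on a's and b's and, at any moment when it is accepting, may switch to reading only a fresh letter d while feeding each d to the simulation as a b, would accept aⁱbʲdᵏ (k≥1) exactly when both aⁱbʲ and aⁱbʲ⁺ᵏ are in the language, i.e. its language intersected with the regular set a*b*d⁺ would be exactly {aⁿbⁿdⁿ : n≥1} — impossible, since context-free languages are closed under intersection with regular sets and {aⁿbⁿdⁿ} is not context-free). Hence L₁L₂ is not a DCFL.

No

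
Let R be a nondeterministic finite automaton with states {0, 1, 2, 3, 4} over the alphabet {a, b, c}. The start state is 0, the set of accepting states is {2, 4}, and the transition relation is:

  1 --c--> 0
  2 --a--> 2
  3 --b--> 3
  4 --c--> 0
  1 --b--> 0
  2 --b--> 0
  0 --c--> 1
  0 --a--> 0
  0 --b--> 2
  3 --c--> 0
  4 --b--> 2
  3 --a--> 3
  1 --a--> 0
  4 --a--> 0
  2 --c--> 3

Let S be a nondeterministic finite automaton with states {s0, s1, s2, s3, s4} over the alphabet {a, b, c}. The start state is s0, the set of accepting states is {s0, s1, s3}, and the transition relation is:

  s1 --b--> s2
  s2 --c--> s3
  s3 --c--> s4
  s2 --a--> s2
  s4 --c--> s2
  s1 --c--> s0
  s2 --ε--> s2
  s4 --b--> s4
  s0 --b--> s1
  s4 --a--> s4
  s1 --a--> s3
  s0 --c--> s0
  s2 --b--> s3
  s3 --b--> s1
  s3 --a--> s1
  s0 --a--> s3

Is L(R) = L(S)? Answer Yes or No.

The string aab is accepted by R but rejected by S.
So L(R) ≠ L(S).

No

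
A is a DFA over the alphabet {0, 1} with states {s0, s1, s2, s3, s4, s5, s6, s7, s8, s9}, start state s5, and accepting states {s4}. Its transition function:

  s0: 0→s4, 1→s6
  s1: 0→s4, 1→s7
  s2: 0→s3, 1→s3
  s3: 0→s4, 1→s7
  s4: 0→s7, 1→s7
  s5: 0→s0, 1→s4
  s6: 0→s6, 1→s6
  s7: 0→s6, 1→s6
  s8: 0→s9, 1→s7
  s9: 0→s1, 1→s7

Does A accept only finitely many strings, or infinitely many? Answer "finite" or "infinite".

finite

The useful states (reachable from s5 and able to reach an accepting state) are {s0, s4, s5}.
Restricted to these states the transition graph has no cycle, so every accepting path has bounded length and L is finite.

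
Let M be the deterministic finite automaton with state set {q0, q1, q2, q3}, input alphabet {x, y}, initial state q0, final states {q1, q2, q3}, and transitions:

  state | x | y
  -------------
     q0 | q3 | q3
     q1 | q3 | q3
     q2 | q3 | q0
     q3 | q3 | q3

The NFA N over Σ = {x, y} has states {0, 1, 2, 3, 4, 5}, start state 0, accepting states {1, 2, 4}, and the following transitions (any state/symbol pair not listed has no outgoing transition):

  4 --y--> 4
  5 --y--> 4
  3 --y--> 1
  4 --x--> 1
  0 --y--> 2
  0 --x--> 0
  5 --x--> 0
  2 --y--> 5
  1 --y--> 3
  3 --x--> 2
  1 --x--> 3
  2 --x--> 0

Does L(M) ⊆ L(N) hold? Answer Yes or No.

The string x is in L(M) but not in L(N).
So L(M) ⊄ L(N).

No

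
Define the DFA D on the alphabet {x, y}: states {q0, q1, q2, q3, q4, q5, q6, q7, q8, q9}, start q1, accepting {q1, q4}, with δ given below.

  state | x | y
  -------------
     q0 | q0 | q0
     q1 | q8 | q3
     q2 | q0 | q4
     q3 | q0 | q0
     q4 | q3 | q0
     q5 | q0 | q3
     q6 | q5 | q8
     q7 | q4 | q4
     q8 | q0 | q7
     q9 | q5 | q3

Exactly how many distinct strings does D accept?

The useful subgraph on states {q1, q4, q7, q8} is acyclic, so L(D) is finite; the longest accepting path visits 4 useful states, giving maximum string length 3.
Counting accepting paths from q1 by length: 1 of length 0, 2 of length 3. Total 3.

3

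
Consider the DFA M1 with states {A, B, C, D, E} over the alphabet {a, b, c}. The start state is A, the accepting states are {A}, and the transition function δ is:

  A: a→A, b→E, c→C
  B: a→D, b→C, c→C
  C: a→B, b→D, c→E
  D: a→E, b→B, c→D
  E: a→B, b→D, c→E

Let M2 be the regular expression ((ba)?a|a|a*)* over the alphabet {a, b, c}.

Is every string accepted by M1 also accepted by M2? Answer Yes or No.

Yes

Converting the expression M2 to a DFA (subset construction, then merging equivalent states) gives the minimal DFA with states {r0, r1, r2, r3}, start state r0, accepting states {r0} and transitions r0: a→r0, b→r1, c→r2; r1: a→r3, b→r2, c→r2; r2: a→r2, b→r2, c→r2; r3: a→r0, b→r2, c→r2.
Exploring the product automaton M1 × M2 from the start pair (A, r0), following both machines on each input symbol, reaches 15 state pairs: (A, r0), (E, r1), (C, r2), (B, r3), (D, r2), (E, r2), (B, r2), (D, r0), (E, r0), (B, r1), (B, r0), (D, r1), (D, r3), (C, r1), (E, r3).
M1 accepts in {A} and M2 accepts in {r0}. The reachable pairs whose M1-component is accepting are (A, r0); in each of them the M2-component is accepting too, so the product for L(M1) \ L(M2) (M1-component accepting, M2-component rejecting) has no reachable accepting pair and the difference is empty.
Hence every string in L(M1) is also in L(M2).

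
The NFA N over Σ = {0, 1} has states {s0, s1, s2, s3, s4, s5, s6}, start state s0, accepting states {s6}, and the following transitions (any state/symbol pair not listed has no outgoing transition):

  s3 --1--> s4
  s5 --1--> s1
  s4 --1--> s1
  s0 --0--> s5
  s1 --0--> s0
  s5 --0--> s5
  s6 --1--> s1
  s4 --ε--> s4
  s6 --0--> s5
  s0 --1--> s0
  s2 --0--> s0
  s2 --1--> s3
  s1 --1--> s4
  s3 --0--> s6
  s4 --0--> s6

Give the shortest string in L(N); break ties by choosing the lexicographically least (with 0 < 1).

A breadth-first search from s0 reaches an accepting state first via the path s0 → s5 → s1 → s4 → s6 on input 0110.
No string of length < 4 is accepted (BFS exhausts all shorter strings without reaching an accepting state), and 0110 is the lexicographically least accepting string of length 4.

0110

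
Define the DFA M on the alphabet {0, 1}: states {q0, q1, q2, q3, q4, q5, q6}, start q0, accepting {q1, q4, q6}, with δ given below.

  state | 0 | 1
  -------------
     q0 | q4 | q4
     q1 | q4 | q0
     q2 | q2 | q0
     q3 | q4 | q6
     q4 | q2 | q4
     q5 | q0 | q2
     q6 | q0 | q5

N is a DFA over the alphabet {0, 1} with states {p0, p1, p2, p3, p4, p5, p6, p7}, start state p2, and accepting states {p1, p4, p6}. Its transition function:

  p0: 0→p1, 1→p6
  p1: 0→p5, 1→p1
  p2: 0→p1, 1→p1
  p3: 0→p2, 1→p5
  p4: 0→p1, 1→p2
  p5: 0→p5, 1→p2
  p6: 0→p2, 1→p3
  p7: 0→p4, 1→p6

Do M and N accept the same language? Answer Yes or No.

Exploring the product automaton M × N from the start pair (q0, p2), following both machines on each input symbol, reaches 3 state pairs: (q0, p2), (q4, p1), (q2, p5).
M accepts in {q1, q4, q6} and N accepts in {p1, p4, p6}. In every reachable pair the two components are either both accepting — (q4, p1) — or both non-accepting, so no string is accepted by exactly one of the machines: L(M) \ L(N) and L(N) \ L(M) are both empty.
Hence every string is accepted by M iff it is accepted by N, and the two languages coincide.

Yes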